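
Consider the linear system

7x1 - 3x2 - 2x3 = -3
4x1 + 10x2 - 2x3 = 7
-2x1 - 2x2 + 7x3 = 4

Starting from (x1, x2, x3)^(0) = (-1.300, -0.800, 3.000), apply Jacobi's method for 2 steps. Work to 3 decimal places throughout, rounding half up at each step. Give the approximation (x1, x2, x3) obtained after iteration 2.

Iteration 1:
  x1 = (-3 - (-3)·-0.800 - (-2)·3.000) / (7) = 0.086
  x2 = (7 - (4)·-1.300 - (-2)·3.000) / (10) = 1.820
  x3 = (4 - (-2)·-1.300 - (-2)·-0.800) / (7) = -0.029
Iteration 2:
  x1 = (-3 - (-3)·1.820 - (-2)·-0.029) / (7) = 0.343
  x2 = (7 - (4)·0.086 - (-2)·-0.029) / (10) = 0.660
  x3 = (4 - (-2)·0.086 - (-2)·1.820) / (7) = 1.116

(0.343, 0.660, 1.116)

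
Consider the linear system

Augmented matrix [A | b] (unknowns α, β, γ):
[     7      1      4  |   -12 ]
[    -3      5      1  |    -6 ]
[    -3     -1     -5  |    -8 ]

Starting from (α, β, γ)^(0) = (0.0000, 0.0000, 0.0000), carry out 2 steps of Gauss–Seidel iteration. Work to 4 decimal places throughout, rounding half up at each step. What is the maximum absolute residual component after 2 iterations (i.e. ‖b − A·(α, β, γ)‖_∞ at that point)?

3.1562

Iteration 1:
  α = (-12 - (1)·0.0000 - (4)·0.0000) / (7) = -1.7143
  β = (-6 - (-3)·-1.7143 - (1)·0.0000) / (5) = -2.2286
  γ = (-8 - (-3)·-1.7143 - (-1)·-2.2286) / (-5) = 3.0743
Iteration 2:
  α = (-12 - (1)·-2.2286 - (4)·3.0743) / (7) = -3.1527
  β = (-6 - (-3)·-3.1527 - (1)·3.0743) / (5) = -3.7065
  γ = (-8 - (-3)·-3.1527 - (-1)·-3.7065) / (-5) = 4.2329
Residual b − A·x = (-3.1562, -1.1585, -0.0001); ∞-norm = 3.1562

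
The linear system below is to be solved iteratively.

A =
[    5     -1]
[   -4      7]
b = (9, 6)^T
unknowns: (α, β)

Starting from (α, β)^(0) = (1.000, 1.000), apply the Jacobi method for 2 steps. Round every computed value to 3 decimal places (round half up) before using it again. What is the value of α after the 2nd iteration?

Iteration 1:
  α = (9 - (-1)·1.000) / (5) = 2.000
  β = (6 - (-4)·1.000) / (7) = 1.429
Iteration 2:
  α = (9 - (-1)·1.429) / (5) = 2.086
  β = (6 - (-4)·2.000) / (7) = 2.000

2.086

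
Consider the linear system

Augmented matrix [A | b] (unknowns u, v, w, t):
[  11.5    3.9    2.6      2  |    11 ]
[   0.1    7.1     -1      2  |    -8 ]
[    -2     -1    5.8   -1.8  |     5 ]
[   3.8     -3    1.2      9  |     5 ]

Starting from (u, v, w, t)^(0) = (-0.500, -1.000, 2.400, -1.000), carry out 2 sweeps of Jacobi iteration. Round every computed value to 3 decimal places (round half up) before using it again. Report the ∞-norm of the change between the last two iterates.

0.924

Iteration 1:
  u = (11 - (3.9)·-1.000 - (2.6)·2.400 - (2)·-1.000) / (11.5) = 0.927
  v = (-8 - (0.1)·-0.500 - (-1)·2.400 - (2)·-1.000) / (7.1) = -0.500
  w = (5 - (-2)·-0.500 - (-1)·-1.000 - (-1.8)·-1.000) / (5.8) = 0.207
  t = (5 - (3.8)·-0.500 - (-3)·-1.000 - (1.2)·2.400) / (9) = 0.113
Iteration 2:
  u = (11 - (3.9)·-0.500 - (2.6)·0.207 - (2)·0.113) / (11.5) = 1.060
  v = (-8 - (0.1)·0.927 - (-1)·0.207 - (2)·0.113) / (7.1) = -1.142
  w = (5 - (-2)·0.927 - (-1)·-0.500 - (-1.8)·0.113) / (5.8) = 1.131
  t = (5 - (3.8)·0.927 - (-3)·-0.500 - (1.2)·0.207) / (9) = -0.030
Change: (0.133, -0.642, 0.924, -0.143) → max |·| = 0.924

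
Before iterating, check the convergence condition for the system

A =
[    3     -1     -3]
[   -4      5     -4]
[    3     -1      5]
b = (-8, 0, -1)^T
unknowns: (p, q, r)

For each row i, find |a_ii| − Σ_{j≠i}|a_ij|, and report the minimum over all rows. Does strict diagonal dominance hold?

-3

row 1: |3| − (1+3) = -1
row 2: |5| − (4+4) = -3
row 3: |5| − (3+1) = 1
minimum over rows = -3 → not strictly diagonally dominant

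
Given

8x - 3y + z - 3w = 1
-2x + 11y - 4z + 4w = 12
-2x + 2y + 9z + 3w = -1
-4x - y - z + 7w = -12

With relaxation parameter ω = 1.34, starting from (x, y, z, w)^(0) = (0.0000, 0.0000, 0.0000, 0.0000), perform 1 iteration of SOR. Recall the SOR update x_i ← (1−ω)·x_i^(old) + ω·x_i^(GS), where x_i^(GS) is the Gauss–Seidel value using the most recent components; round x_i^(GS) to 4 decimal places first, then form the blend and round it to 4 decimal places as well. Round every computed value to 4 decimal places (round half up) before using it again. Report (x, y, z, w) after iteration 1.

(0.1675, 1.5027, -0.5465, -1.9859)

Iteration 1:
  x: GS value = (1 - (-3)·0.0000 - (1)·0.0000 - (-3)·0.0000) / (8) = 0.1250;  x ← (1−ω)·0.0000 + ω·0.1250 = 0.1675
  y: GS value = (12 - (-2)·0.1675 - (-4)·0.0000 - (4)·0.0000) / (11) = 1.1214;  y ← (1−ω)·0.0000 + ω·1.1214 = 1.5027
  z: GS value = (-1 - (-2)·0.1675 - (2)·1.5027 - (3)·0.0000) / (9) = -0.4078;  z ← (1−ω)·0.0000 + ω·-0.4078 = -0.5465
  w: GS value = (-12 - (-4)·0.1675 - (-1)·1.5027 - (-1)·-0.5465) / (7) = -1.4820;  w ← (1−ω)·0.0000 + ω·-1.4820 = -1.9859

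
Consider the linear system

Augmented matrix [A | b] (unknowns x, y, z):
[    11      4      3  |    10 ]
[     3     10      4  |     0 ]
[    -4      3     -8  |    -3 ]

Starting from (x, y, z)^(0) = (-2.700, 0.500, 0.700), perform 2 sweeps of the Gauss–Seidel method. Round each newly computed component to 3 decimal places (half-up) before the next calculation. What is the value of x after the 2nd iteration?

1.085

Iteration 1:
  x = (10 - (4)·0.500 - (3)·0.700) / (11) = 0.536
  y = (0 - (3)·0.536 - (4)·0.700) / (10) = -0.441
  z = (-3 - (-4)·0.536 - (3)·-0.441) / (-8) = -0.058
Iteration 2:
  x = (10 - (4)·-0.441 - (3)·-0.058) / (11) = 1.085
  y = (0 - (3)·1.085 - (4)·-0.058) / (10) = -0.302
  z = (-3 - (-4)·1.085 - (3)·-0.302) / (-8) = -0.281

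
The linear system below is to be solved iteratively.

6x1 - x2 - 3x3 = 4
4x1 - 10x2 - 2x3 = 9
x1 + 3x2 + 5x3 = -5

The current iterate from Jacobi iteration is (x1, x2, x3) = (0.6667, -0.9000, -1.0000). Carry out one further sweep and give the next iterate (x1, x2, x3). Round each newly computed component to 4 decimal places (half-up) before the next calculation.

One sweep:
  x1 = (4 - (-1)·-0.9000 - (-3)·-1.0000) / (6) = 0.0167
  x2 = (9 - (4)·0.6667 - (-2)·-1.0000) / (-10) = -0.4333
  x3 = (-5 - (1)·0.6667 - (3)·-0.9000) / (5) = -0.5933

(0.0167, -0.4333, -0.5933)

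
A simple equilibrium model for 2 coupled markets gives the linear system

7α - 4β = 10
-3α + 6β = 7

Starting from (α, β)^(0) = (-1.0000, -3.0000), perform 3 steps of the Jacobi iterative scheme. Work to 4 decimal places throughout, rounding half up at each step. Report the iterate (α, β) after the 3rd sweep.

Iteration 1:
  α = (10 - (-4)·-3.0000) / (7) = -0.2857
  β = (7 - (-3)·-1.0000) / (6) = 0.6667
Iteration 2:
  α = (10 - (-4)·0.6667) / (7) = 1.8095
  β = (7 - (-3)·-0.2857) / (6) = 1.0238
Iteration 3:
  α = (10 - (-4)·1.0238) / (7) = 2.0136
  β = (7 - (-3)·1.8095) / (6) = 2.0714

(2.0136, 2.0714)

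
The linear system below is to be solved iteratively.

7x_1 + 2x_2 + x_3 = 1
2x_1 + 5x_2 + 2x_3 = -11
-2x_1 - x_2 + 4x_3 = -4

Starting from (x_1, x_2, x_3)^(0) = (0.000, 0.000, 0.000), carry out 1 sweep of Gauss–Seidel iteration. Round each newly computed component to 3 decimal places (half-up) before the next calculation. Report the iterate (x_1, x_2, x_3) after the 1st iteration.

(0.143, -2.257, -1.493)

Iteration 1:
  x_1 = (1 - (2)·0.000 - (1)·0.000) / (7) = 0.143
  x_2 = (-11 - (2)·0.143 - (2)·0.000) / (5) = -2.257
  x_3 = (-4 - (-2)·0.143 - (-1)·-2.257) / (4) = -1.493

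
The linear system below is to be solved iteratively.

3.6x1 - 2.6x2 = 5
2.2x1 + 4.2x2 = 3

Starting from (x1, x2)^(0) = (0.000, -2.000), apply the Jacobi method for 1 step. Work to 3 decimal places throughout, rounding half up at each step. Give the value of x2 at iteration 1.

Iteration 1:
  x1 = (5 - (-2.6)·-2.000) / (3.6) = -0.056
  x2 = (3 - (2.2)·0.000) / (4.2) = 0.714

0.714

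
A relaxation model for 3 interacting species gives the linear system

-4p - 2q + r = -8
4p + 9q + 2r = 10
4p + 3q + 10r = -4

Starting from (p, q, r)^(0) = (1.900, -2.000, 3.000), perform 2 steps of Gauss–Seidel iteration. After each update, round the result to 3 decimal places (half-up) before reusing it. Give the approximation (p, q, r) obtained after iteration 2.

Iteration 1:
  p = (-8 - (-2)·-2.000 - (1)·3.000) / (-4) = 3.750
  q = (10 - (4)·3.750 - (2)·3.000) / (9) = -1.222
  r = (-4 - (4)·3.750 - (3)·-1.222) / (10) = -1.533
Iteration 2:
  p = (-8 - (-2)·-1.222 - (1)·-1.533) / (-4) = 2.228
  q = (10 - (4)·2.228 - (2)·-1.533) / (9) = 0.462
  r = (-4 - (4)·2.228 - (3)·0.462) / (10) = -1.430

(2.228, 0.462, -1.430)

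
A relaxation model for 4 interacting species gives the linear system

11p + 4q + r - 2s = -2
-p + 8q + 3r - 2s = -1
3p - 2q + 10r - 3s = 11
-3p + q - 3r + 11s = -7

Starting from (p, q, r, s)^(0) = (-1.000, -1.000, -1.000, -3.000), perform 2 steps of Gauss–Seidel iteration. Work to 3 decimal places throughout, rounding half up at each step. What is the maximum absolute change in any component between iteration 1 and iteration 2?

0.703

Iteration 1:
  p = (-2 - (4)·-1.000 - (1)·-1.000 - (-2)·-3.000) / (11) = -0.273
  q = (-1 - (-1)·-0.273 - (3)·-1.000 - (-2)·-3.000) / (8) = -0.534
  r = (11 - (3)·-0.273 - (-2)·-0.534 - (-3)·-3.000) / (10) = 0.175
  s = (-7 - (-3)·-0.273 - (1)·-0.534 - (-3)·0.175) / (11) = -0.615
Iteration 2:
  p = (-2 - (4)·-0.534 - (1)·0.175 - (-2)·-0.615) / (11) = -0.115
  q = (-1 - (-1)·-0.115 - (3)·0.175 - (-2)·-0.615) / (8) = -0.359
  r = (11 - (3)·-0.115 - (-2)·-0.359 - (-3)·-0.615) / (10) = 0.878
  s = (-7 - (-3)·-0.115 - (1)·-0.359 - (-3)·0.878) / (11) = -0.396
Change: (0.158, 0.175, 0.703, 0.219) → max |·| = 0.703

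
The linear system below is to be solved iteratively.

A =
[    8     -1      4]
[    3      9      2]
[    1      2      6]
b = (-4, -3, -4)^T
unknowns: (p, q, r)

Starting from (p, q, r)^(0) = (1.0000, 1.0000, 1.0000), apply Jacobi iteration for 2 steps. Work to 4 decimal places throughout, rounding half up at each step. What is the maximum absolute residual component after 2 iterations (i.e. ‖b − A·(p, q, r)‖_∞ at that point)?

Iteration 1:
  p = (-4 - (-1)·1.0000 - (4)·1.0000) / (8) = -0.8750
  q = (-3 - (3)·1.0000 - (2)·1.0000) / (9) = -0.8889
  r = (-4 - (1)·1.0000 - (2)·1.0000) / (6) = -1.1667
Iteration 2:
  p = (-4 - (-1)·-0.8889 - (4)·-1.1667) / (8) = -0.0278
  q = (-3 - (3)·-0.8750 - (2)·-1.1667) / (9) = 0.2176
  r = (-4 - (1)·-0.8750 - (2)·-0.8889) / (6) = -0.2245
Residual b − A·x = (-2.6620, -4.4260, -3.0604); ∞-norm = 4.4260

4.4260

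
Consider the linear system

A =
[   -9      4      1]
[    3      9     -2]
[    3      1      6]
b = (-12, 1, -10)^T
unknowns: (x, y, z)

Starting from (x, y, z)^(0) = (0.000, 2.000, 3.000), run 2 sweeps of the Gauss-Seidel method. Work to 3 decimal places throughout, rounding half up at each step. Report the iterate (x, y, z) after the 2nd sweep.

(0.975, -0.865, -2.010)

Iteration 1:
  x = (-12 - (4)·2.000 - (1)·3.000) / (-9) = 2.556
  y = (1 - (3)·2.556 - (-2)·3.000) / (9) = -0.074
  z = (-10 - (3)·2.556 - (1)·-0.074) / (6) = -2.932
Iteration 2:
  x = (-12 - (4)·-0.074 - (1)·-2.932) / (-9) = 0.975
  y = (1 - (3)·0.975 - (-2)·-2.932) / (9) = -0.865
  z = (-10 - (3)·0.975 - (1)·-0.865) / (6) = -2.010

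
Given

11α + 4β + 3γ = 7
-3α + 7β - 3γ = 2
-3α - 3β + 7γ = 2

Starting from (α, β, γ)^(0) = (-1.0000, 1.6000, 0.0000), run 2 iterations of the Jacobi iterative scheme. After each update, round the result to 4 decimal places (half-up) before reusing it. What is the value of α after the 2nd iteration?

0.5403

Iteration 1:
  α = (7 - (4)·1.6000 - (3)·0.0000) / (11) = 0.0545
  β = (2 - (-3)·-1.0000 - (-3)·0.0000) / (7) = -0.1429
  γ = (2 - (-3)·-1.0000 - (-3)·1.6000) / (7) = 0.5429
Iteration 2:
  α = (7 - (4)·-0.1429 - (3)·0.5429) / (11) = 0.5403
  β = (2 - (-3)·0.0545 - (-3)·0.5429) / (7) = 0.5417
  γ = (2 - (-3)·0.0545 - (-3)·-0.1429) / (7) = 0.2478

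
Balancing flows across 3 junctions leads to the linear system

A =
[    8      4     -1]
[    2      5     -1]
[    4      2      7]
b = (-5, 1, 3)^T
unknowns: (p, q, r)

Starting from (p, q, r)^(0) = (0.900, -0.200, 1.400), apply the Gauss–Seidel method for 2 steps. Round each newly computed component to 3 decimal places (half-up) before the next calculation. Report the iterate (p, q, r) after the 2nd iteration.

Iteration 1:
  p = (-5 - (4)·-0.200 - (-1)·1.400) / (8) = -0.350
  q = (1 - (2)·-0.350 - (-1)·1.400) / (5) = 0.620
  r = (3 - (4)·-0.350 - (2)·0.620) / (7) = 0.451
Iteration 2:
  p = (-5 - (4)·0.620 - (-1)·0.451) / (8) = -0.879
  q = (1 - (2)·-0.879 - (-1)·0.451) / (5) = 0.642
  r = (3 - (4)·-0.879 - (2)·0.642) / (7) = 0.747

(-0.879, 0.642, 0.747)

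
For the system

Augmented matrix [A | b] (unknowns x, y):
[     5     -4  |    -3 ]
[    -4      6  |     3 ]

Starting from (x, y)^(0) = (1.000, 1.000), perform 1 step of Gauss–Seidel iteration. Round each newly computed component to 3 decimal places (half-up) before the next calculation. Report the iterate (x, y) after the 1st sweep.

Iteration 1:
  x = (-3 - (-4)·1.000) / (5) = 0.200
  y = (3 - (-4)·0.200) / (6) = 0.633

(0.200, 0.633)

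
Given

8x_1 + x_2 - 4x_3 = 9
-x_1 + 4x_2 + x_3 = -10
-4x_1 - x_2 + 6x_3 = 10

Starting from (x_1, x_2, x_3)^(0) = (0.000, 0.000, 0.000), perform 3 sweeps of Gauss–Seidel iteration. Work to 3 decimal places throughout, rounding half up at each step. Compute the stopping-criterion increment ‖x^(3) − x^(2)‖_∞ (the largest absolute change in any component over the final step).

0.441

Iteration 1:
  x_1 = (9 - (1)·0.000 - (-4)·0.000) / (8) = 1.125
  x_2 = (-10 - (-1)·1.125 - (1)·0.000) / (4) = -2.219
  x_3 = (10 - (-4)·1.125 - (-1)·-2.219) / (6) = 2.047
Iteration 2:
  x_1 = (9 - (1)·-2.219 - (-4)·2.047) / (8) = 2.426
  x_2 = (-10 - (-1)·2.426 - (1)·2.047) / (4) = -2.405
  x_3 = (10 - (-4)·2.426 - (-1)·-2.405) / (6) = 2.883
Iteration 3:
  x_1 = (9 - (1)·-2.405 - (-4)·2.883) / (8) = 2.867
  x_2 = (-10 - (-1)·2.867 - (1)·2.883) / (4) = -2.504
  x_3 = (10 - (-4)·2.867 - (-1)·-2.504) / (6) = 3.161
Change: (0.441, -0.099, 0.278) → max |·| = 0.441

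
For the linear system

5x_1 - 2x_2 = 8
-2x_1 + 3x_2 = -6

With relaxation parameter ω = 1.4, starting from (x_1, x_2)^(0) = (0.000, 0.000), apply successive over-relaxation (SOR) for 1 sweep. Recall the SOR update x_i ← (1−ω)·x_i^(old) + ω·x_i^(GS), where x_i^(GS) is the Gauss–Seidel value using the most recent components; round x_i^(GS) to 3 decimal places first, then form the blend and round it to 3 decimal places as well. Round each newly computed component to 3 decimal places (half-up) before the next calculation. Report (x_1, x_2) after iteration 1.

Iteration 1:
  x_1: GS value = (8 - (-2)·0.000) / (5) = 1.600;  x_1 ← (1−ω)·0.000 + ω·1.600 = 2.240
  x_2: GS value = (-6 - (-2)·2.240) / (3) = -0.507;  x_2 ← (1−ω)·0.000 + ω·-0.507 = -0.710

(2.240, -0.710)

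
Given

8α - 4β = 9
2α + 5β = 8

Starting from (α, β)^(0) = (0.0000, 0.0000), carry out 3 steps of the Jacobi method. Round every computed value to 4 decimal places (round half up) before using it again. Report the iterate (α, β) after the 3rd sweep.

(1.7000, 0.8300)

Iteration 1:
  α = (9 - (-4)·0.0000) / (8) = 1.1250
  β = (8 - (2)·0.0000) / (5) = 1.6000
Iteration 2:
  α = (9 - (-4)·1.6000) / (8) = 1.9250
  β = (8 - (2)·1.1250) / (5) = 1.1500
Iteration 3:
  α = (9 - (-4)·1.1500) / (8) = 1.7000
  β = (8 - (2)·1.9250) / (5) = 0.8300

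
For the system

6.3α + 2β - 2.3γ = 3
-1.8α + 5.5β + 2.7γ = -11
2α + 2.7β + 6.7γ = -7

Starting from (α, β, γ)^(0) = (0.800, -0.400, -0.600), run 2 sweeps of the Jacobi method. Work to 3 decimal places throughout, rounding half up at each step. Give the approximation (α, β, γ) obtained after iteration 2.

Iteration 1:
  α = (3 - (2)·-0.400 - (-2.3)·-0.600) / (6.3) = 0.384
  β = (-11 - (-1.8)·0.800 - (2.7)·-0.600) / (5.5) = -1.444
  γ = (-7 - (2)·0.800 - (2.7)·-0.400) / (6.7) = -1.122
Iteration 2:
  α = (3 - (2)·-1.444 - (-2.3)·-1.122) / (6.3) = 0.525
  β = (-11 - (-1.8)·0.384 - (2.7)·-1.122) / (5.5) = -1.324
  γ = (-7 - (2)·0.384 - (2.7)·-1.444) / (6.7) = -0.577

(0.525, -1.324, -0.577)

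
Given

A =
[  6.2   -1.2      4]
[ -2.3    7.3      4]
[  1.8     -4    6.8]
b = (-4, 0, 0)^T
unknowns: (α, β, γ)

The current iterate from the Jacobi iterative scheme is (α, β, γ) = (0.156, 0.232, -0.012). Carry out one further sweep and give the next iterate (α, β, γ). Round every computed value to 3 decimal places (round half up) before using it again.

(-0.593, 0.056, 0.095)

One sweep:
  α = (-4 - (-1.2)·0.232 - (4)·-0.012) / (6.2) = -0.593
  β = (0 - (-2.3)·0.156 - (4)·-0.012) / (7.3) = 0.056
  γ = (0 - (1.8)·0.156 - (-4)·0.232) / (6.8) = 0.095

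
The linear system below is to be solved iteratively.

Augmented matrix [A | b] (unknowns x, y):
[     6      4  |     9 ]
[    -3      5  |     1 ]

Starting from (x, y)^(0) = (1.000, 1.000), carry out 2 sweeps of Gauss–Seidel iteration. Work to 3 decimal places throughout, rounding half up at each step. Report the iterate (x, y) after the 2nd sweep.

Iteration 1:
  x = (9 - (4)·1.000) / (6) = 0.833
  y = (1 - (-3)·0.833) / (5) = 0.700
Iteration 2:
  x = (9 - (4)·0.700) / (6) = 1.033
  y = (1 - (-3)·1.033) / (5) = 0.820

(1.033, 0.820)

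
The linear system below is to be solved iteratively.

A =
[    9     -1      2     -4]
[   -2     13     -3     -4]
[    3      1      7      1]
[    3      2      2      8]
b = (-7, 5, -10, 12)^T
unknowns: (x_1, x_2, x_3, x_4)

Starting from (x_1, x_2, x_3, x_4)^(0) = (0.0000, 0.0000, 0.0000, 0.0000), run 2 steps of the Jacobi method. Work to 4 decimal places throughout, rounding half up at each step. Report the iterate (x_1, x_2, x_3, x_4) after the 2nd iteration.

Iteration 1:
  x_1 = (-7 - (-1)·0.0000 - (2)·0.0000 - (-4)·0.0000) / (9) = -0.7778
  x_2 = (5 - (-2)·0.0000 - (-3)·0.0000 - (-4)·0.0000) / (13) = 0.3846
  x_3 = (-10 - (3)·0.0000 - (1)·0.0000 - (1)·0.0000) / (7) = -1.4286
  x_4 = (12 - (3)·0.0000 - (2)·0.0000 - (2)·0.0000) / (8) = 1.5000
Iteration 2:
  x_1 = (-7 - (-1)·0.3846 - (2)·-1.4286 - (-4)·1.5000) / (9) = 0.2491
  x_2 = (5 - (-2)·-0.7778 - (-3)·-1.4286 - (-4)·1.5000) / (13) = 0.3968
  x_3 = (-10 - (3)·-0.7778 - (1)·0.3846 - (1)·1.5000) / (7) = -1.3645
  x_4 = (12 - (3)·-0.7778 - (2)·0.3846 - (2)·-1.4286) / (8) = 2.0527

(0.2491, 0.3968, -1.3645, 2.0527)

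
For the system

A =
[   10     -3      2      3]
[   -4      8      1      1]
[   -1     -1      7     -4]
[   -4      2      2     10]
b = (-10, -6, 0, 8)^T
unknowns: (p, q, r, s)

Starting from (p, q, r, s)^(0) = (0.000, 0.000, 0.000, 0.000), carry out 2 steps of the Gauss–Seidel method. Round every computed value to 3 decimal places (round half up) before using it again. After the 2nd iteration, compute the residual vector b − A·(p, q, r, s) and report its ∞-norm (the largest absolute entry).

Iteration 1:
  p = (-10 - (-3)·0.000 - (2)·0.000 - (3)·0.000) / (10) = -1.000
  q = (-6 - (-4)·-1.000 - (1)·0.000 - (1)·0.000) / (8) = -1.250
  r = (0 - (-1)·-1.000 - (-1)·-1.250 - (-4)·0.000) / (7) = -0.321
  s = (8 - (-4)·-1.000 - (2)·-1.250 - (2)·-0.321) / (10) = 0.714
Iteration 2:
  p = (-10 - (-3)·-1.250 - (2)·-0.321 - (3)·0.714) / (10) = -1.525
  q = (-6 - (-4)·-1.525 - (1)·-0.321 - (1)·0.714) / (8) = -1.562
  r = (0 - (-1)·-1.525 - (-1)·-1.562 - (-4)·0.714) / (7) = -0.033
  s = (8 - (-4)·-1.525 - (2)·-1.562 - (2)·-0.033) / (10) = 0.509
Residual b − A·x = (-0.897, -0.080, -0.820, 0.000); ∞-norm = 0.897

0.897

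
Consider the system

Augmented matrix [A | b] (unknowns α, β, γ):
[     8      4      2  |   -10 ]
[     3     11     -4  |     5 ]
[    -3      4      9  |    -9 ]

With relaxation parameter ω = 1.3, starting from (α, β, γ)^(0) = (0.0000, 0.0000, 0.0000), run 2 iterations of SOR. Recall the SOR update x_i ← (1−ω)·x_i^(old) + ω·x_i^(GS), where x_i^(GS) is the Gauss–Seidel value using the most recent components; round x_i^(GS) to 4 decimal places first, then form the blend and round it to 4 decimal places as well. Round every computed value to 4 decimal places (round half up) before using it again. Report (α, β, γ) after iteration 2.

(-1.0256, -0.6617, -0.5586)

Iteration 1:
  α: GS value = (-10 - (4)·0.0000 - (2)·0.0000) / (8) = -1.2500;  α ← (1−ω)·0.0000 + ω·-1.2500 = -1.6250
  β: GS value = (5 - (3)·-1.6250 - (-4)·0.0000) / (11) = 0.8977;  β ← (1−ω)·0.0000 + ω·0.8977 = 1.1670
  γ: GS value = (-9 - (-3)·-1.6250 - (4)·1.1670) / (9) = -2.0603;  γ ← (1−ω)·0.0000 + ω·-2.0603 = -2.6784
Iteration 2:
  α: GS value = (-10 - (4)·1.1670 - (2)·-2.6784) / (8) = -1.1639;  α ← (1−ω)·-1.6250 + ω·-1.1639 = -1.0256
  β: GS value = (5 - (3)·-1.0256 - (-4)·-2.6784) / (11) = -0.2397;  β ← (1−ω)·1.1670 + ω·-0.2397 = -0.6617
  γ: GS value = (-9 - (-3)·-1.0256 - (4)·-0.6617) / (9) = -1.0478;  γ ← (1−ω)·-2.6784 + ω·-1.0478 = -0.5586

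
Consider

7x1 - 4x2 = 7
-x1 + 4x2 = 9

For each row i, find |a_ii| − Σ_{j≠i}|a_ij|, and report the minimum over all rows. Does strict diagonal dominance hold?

3

row 1: |7| − (4) = 3
row 2: |4| − (1) = 3
minimum over rows = 3 → strictly diagonally dominant (convergence guaranteed)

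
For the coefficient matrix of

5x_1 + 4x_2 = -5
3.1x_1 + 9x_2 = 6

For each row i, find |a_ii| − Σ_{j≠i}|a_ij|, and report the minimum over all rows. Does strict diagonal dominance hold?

row 1: |5| − (4) = 1
row 2: |9| − (3.1) = 5.9
minimum over rows = 1 → strictly diagonally dominant (convergence guaranteed)

1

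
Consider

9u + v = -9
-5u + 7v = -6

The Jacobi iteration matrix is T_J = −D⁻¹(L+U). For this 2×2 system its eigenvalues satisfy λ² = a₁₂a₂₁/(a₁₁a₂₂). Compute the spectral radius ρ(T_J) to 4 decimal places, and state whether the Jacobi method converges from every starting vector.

0.2817

a₁₂a₂₁/(a₁₁a₂₂) = (1)·(-5) / ((9)·(7)) = -0.079365
ρ = √|-0.079365| = √0.079365 = 0.2817
ρ < 1, so Jacobi converges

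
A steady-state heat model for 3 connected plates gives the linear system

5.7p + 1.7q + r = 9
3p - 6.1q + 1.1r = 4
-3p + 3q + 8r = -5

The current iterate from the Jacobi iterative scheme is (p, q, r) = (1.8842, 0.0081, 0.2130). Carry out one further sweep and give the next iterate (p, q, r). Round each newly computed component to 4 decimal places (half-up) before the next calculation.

(1.5392, 0.3093, 0.0785)

One sweep:
  p = (9 - (1.7)·0.0081 - (1)·0.2130) / (5.7) = 1.5392
  q = (4 - (3)·1.8842 - (1.1)·0.2130) / (-6.1) = 0.3093
  r = (-5 - (-3)·1.8842 - (3)·0.0081) / (8) = 0.0785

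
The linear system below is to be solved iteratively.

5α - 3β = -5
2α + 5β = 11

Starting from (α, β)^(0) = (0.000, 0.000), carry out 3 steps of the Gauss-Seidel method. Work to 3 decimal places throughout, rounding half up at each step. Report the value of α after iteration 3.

Iteration 1:
  α = (-5 - (-3)·0.000) / (5) = -1.000
  β = (11 - (2)·-1.000) / (5) = 2.600
Iteration 2:
  α = (-5 - (-3)·2.600) / (5) = 0.560
  β = (11 - (2)·0.560) / (5) = 1.976
Iteration 3:
  α = (-5 - (-3)·1.976) / (5) = 0.186
  β = (11 - (2)·0.186) / (5) = 2.126

0.186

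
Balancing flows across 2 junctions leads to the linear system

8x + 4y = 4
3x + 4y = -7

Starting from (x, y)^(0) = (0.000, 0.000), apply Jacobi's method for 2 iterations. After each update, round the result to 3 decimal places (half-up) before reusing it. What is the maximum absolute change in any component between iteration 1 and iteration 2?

0.875

Iteration 1:
  x = (4 - (4)·0.000) / (8) = 0.500
  y = (-7 - (3)·0.000) / (4) = -1.750
Iteration 2:
  x = (4 - (4)·-1.750) / (8) = 1.375
  y = (-7 - (3)·0.500) / (4) = -2.125
Change: (0.875, -0.375) → max |·| = 0.875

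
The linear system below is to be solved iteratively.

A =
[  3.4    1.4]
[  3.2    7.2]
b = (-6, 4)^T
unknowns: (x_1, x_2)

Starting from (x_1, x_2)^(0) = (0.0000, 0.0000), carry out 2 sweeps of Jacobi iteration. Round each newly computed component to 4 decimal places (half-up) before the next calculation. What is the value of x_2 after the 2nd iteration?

Iteration 1:
  x_1 = (-6 - (1.4)·0.0000) / (3.4) = -1.7647
  x_2 = (4 - (3.2)·0.0000) / (7.2) = 0.5556
Iteration 2:
  x_1 = (-6 - (1.4)·0.5556) / (3.4) = -1.9935
  x_2 = (4 - (3.2)·-1.7647) / (7.2) = 1.3399

1.3399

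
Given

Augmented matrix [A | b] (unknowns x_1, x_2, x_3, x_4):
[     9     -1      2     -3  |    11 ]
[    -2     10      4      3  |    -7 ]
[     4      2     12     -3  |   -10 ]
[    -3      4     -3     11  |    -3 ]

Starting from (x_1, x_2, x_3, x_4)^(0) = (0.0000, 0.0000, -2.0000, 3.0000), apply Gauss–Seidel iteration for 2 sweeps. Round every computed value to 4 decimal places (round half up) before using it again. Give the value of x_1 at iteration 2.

1.4983

Iteration 1:
  x_1 = (11 - (-1)·0.0000 - (2)·-2.0000 - (-3)·3.0000) / (9) = 2.6667
  x_2 = (-7 - (-2)·2.6667 - (4)·-2.0000 - (3)·3.0000) / (10) = -0.2667
  x_3 = (-10 - (4)·2.6667 - (2)·-0.2667 - (-3)·3.0000) / (12) = -0.9278
  x_4 = (-3 - (-3)·2.6667 - (4)·-0.2667 - (-3)·-0.9278) / (11) = 0.2985
Iteration 2:
  x_1 = (11 - (-1)·-0.2667 - (2)·-0.9278 - (-3)·0.2985) / (9) = 1.4983
  x_2 = (-7 - (-2)·1.4983 - (4)·-0.9278 - (3)·0.2985) / (10) = -0.1188
  x_3 = (-10 - (4)·1.4983 - (2)·-0.1188 - (-3)·0.2985) / (12) = -1.2383
  x_4 = (-3 - (-3)·1.4983 - (4)·-0.1188 - (-3)·-1.2383) / (11) = -0.1586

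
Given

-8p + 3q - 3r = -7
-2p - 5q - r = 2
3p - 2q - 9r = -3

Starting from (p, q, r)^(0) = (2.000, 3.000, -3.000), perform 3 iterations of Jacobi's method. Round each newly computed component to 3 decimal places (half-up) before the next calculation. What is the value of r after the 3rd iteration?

0.890

Iteration 1:
  p = (-7 - (3)·3.000 - (-3)·-3.000) / (-8) = 3.125
  q = (2 - (-2)·2.000 - (-1)·-3.000) / (-5) = -0.600
  r = (-3 - (3)·2.000 - (-2)·3.000) / (-9) = 0.333
Iteration 2:
  p = (-7 - (3)·-0.600 - (-3)·0.333) / (-8) = 0.525
  q = (2 - (-2)·3.125 - (-1)·0.333) / (-5) = -1.717
  r = (-3 - (3)·3.125 - (-2)·-0.600) / (-9) = 1.508
Iteration 3:
  p = (-7 - (3)·-1.717 - (-3)·1.508) / (-8) = -0.334
  q = (2 - (-2)·0.525 - (-1)·1.508) / (-5) = -0.912
  r = (-3 - (3)·0.525 - (-2)·-1.717) / (-9) = 0.890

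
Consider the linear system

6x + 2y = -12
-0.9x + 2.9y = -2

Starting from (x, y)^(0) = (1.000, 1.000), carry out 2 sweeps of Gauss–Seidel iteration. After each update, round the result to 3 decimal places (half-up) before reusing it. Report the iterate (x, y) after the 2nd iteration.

(-1.529, -1.164)

Iteration 1:
  x = (-12 - (2)·1.000) / (6) = -2.333
  y = (-2 - (-0.9)·-2.333) / (2.9) = -1.414
Iteration 2:
  x = (-12 - (2)·-1.414) / (6) = -1.529
  y = (-2 - (-0.9)·-1.529) / (2.9) = -1.164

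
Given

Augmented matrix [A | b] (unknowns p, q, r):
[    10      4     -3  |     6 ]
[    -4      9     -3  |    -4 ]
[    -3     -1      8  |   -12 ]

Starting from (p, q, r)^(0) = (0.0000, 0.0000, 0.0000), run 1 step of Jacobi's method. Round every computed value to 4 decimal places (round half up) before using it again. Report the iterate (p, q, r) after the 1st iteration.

(0.6000, -0.4444, -1.5000)

Iteration 1:
  p = (6 - (4)·0.0000 - (-3)·0.0000) / (10) = 0.6000
  q = (-4 - (-4)·0.0000 - (-3)·0.0000) / (9) = -0.4444
  r = (-12 - (-3)·0.0000 - (-1)·0.0000) / (8) = -1.5000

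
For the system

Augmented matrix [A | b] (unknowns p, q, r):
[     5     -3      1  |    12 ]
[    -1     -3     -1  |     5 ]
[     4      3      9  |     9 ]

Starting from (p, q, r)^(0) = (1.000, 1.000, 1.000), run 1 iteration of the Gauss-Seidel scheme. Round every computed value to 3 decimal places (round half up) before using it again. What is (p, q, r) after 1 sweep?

Iteration 1:
  p = (12 - (-3)·1.000 - (1)·1.000) / (5) = 2.800
  q = (5 - (-1)·2.800 - (-1)·1.000) / (-3) = -2.933
  r = (9 - (4)·2.800 - (3)·-2.933) / (9) = 0.733

(2.800, -2.933, 0.733)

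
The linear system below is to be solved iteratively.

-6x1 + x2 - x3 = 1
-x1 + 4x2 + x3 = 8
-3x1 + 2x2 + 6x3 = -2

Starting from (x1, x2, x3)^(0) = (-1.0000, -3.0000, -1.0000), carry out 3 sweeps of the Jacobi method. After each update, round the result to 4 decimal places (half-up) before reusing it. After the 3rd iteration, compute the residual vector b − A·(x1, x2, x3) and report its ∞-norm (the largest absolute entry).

0.4028

Iteration 1:
  x1 = (1 - (1)·-3.0000 - (-1)·-1.0000) / (-6) = -0.5000
  x2 = (8 - (-1)·-1.0000 - (1)·-1.0000) / (4) = 2.0000
  x3 = (-2 - (-3)·-1.0000 - (2)·-3.0000) / (6) = 0.1667
Iteration 2:
  x1 = (1 - (1)·2.0000 - (-1)·0.1667) / (-6) = 0.1389
  x2 = (8 - (-1)·-0.5000 - (1)·0.1667) / (4) = 1.8333
  x3 = (-2 - (-3)·-0.5000 - (2)·2.0000) / (6) = -1.2500
Iteration 3:
  x1 = (1 - (1)·1.8333 - (-1)·-1.2500) / (-6) = 0.3472
  x2 = (8 - (-1)·0.1389 - (1)·-1.2500) / (4) = 2.3472
  x3 = (-2 - (-3)·0.1389 - (2)·1.8333) / (6) = -0.8750
Residual b − A·x = (-0.1390, -0.1666, -0.4028); ∞-norm = 0.4028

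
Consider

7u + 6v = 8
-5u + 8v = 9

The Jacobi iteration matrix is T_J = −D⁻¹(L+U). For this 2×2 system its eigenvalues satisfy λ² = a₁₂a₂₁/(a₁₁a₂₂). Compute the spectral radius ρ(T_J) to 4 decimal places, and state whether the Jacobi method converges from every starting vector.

a₁₂a₂₁/(a₁₁a₂₂) = (6)·(-5) / ((7)·(8)) = -0.535714
ρ = √|-0.535714| = √0.535714 = 0.7319
ρ < 1, so Jacobi converges

0.7319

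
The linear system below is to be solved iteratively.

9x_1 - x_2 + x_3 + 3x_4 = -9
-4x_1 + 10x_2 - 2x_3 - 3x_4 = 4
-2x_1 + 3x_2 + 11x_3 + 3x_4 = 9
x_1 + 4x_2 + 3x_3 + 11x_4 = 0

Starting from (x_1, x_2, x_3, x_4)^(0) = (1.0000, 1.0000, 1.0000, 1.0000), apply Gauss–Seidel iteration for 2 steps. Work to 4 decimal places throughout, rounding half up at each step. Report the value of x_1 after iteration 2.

Iteration 1:
  x_1 = (-9 - (-1)·1.0000 - (1)·1.0000 - (3)·1.0000) / (9) = -1.3333
  x_2 = (4 - (-4)·-1.3333 - (-2)·1.0000 - (-3)·1.0000) / (10) = 0.3667
  x_3 = (9 - (-2)·-1.3333 - (3)·0.3667 - (3)·1.0000) / (11) = 0.2030
  x_4 = (0 - (1)·-1.3333 - (4)·0.3667 - (3)·0.2030) / (11) = -0.0675
Iteration 2:
  x_1 = (-9 - (-1)·0.3667 - (1)·0.2030 - (3)·-0.0675) / (9) = -0.9593
  x_2 = (4 - (-4)·-0.9593 - (-2)·0.2030 - (-3)·-0.0675) / (10) = 0.0366
  x_3 = (9 - (-2)·-0.9593 - (3)·0.0366 - (3)·-0.0675) / (11) = 0.6522
  x_4 = (0 - (1)·-0.9593 - (4)·0.0366 - (3)·0.6522) / (11) = -0.1040

-0.9593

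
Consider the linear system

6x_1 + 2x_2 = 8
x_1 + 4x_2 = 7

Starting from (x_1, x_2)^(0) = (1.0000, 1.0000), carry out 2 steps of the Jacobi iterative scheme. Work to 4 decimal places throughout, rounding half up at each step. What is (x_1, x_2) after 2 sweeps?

(0.8333, 1.5000)

Iteration 1:
  x_1 = (8 - (2)·1.0000) / (6) = 1.0000
  x_2 = (7 - (1)·1.0000) / (4) = 1.5000
Iteration 2:
  x_1 = (8 - (2)·1.5000) / (6) = 0.8333
  x_2 = (7 - (1)·1.0000) / (4) = 1.5000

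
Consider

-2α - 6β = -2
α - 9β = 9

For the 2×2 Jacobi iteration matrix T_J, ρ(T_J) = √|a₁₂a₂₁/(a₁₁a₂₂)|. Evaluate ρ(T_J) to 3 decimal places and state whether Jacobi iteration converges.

a₁₂a₂₁/(a₁₁a₂₂) = (-6)·(1) / ((-2)·(-9)) = -0.333333
ρ = √|-0.333333| = √0.333333 = 0.577
ρ < 1, so Jacobi converges

0.577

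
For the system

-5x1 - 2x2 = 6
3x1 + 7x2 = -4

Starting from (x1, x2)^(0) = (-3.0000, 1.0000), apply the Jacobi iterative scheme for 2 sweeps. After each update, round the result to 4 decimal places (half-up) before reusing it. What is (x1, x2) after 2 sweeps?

Iteration 1:
  x1 = (6 - (-2)·1.0000) / (-5) = -1.6000
  x2 = (-4 - (3)·-3.0000) / (7) = 0.7143
Iteration 2:
  x1 = (6 - (-2)·0.7143) / (-5) = -1.4857
  x2 = (-4 - (3)·-1.6000) / (7) = 0.1143

(-1.4857, 0.1143)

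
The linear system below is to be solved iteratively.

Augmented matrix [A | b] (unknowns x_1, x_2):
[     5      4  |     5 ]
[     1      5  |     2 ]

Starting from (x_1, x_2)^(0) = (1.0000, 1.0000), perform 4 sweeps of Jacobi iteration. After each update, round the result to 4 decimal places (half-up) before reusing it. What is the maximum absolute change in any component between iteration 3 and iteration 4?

Iteration 1:
  x_1 = (5 - (4)·1.0000) / (5) = 0.2000
  x_2 = (2 - (1)·1.0000) / (5) = 0.2000
Iteration 2:
  x_1 = (5 - (4)·0.2000) / (5) = 0.8400
  x_2 = (2 - (1)·0.2000) / (5) = 0.3600
Iteration 3:
  x_1 = (5 - (4)·0.3600) / (5) = 0.7120
  x_2 = (2 - (1)·0.8400) / (5) = 0.2320
Iteration 4:
  x_1 = (5 - (4)·0.2320) / (5) = 0.8144
  x_2 = (2 - (1)·0.7120) / (5) = 0.2576
Change: (0.1024, 0.0256) → max |·| = 0.1024

0.1024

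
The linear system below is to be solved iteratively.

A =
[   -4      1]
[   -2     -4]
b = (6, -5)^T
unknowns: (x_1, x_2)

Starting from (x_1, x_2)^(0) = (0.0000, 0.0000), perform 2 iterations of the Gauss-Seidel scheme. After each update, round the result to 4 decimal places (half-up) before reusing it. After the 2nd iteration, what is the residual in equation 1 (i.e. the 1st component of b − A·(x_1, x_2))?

0.2500

Iteration 1:
  x_1 = (6 - (1)·0.0000) / (-4) = -1.5000
  x_2 = (-5 - (-2)·-1.5000) / (-4) = 2.0000
Iteration 2:
  x_1 = (6 - (1)·2.0000) / (-4) = -1.0000
  x_2 = (-5 - (-2)·-1.0000) / (-4) = 1.7500
Residual b − A·x = (0.2500, 0.0000)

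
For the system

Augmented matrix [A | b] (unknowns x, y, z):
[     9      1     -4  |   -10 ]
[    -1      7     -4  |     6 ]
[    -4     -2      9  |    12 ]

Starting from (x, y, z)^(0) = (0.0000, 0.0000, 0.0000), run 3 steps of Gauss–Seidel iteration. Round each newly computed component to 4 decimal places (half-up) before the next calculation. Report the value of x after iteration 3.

-0.6823

Iteration 1:
  x = (-10 - (1)·0.0000 - (-4)·0.0000) / (9) = -1.1111
  y = (6 - (-1)·-1.1111 - (-4)·0.0000) / (7) = 0.6984
  z = (12 - (-4)·-1.1111 - (-2)·0.6984) / (9) = 0.9947
Iteration 2:
  x = (-10 - (1)·0.6984 - (-4)·0.9947) / (9) = -0.7466
  y = (6 - (-1)·-0.7466 - (-4)·0.9947) / (7) = 1.3189
  z = (12 - (-4)·-0.7466 - (-2)·1.3189) / (9) = 1.2946
Iteration 3:
  x = (-10 - (1)·1.3189 - (-4)·1.2946) / (9) = -0.6823
  y = (6 - (-1)·-0.6823 - (-4)·1.2946) / (7) = 1.4994
  z = (12 - (-4)·-0.6823 - (-2)·1.4994) / (9) = 1.3633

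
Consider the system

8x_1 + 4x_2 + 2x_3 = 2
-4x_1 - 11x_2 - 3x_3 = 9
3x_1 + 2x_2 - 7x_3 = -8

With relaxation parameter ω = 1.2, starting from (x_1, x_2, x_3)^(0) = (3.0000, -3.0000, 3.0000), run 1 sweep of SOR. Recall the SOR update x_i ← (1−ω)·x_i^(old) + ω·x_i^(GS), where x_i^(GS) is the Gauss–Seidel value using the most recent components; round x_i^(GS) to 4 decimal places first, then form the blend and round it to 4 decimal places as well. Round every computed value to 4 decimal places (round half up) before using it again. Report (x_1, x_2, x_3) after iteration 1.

Iteration 1:
  x_1: GS value = (2 - (4)·-3.0000 - (2)·3.0000) / (8) = 1.0000;  x_1 ← (1−ω)·3.0000 + ω·1.0000 = 0.6000
  x_2: GS value = (9 - (-4)·0.6000 - (-3)·3.0000) / (-11) = -1.8545;  x_2 ← (1−ω)·-3.0000 + ω·-1.8545 = -1.6254
  x_3: GS value = (-8 - (3)·0.6000 - (2)·-1.6254) / (-7) = 0.9356;  x_3 ← (1−ω)·3.0000 + ω·0.9356 = 0.5227

(0.6000, -1.6254, 0.5227)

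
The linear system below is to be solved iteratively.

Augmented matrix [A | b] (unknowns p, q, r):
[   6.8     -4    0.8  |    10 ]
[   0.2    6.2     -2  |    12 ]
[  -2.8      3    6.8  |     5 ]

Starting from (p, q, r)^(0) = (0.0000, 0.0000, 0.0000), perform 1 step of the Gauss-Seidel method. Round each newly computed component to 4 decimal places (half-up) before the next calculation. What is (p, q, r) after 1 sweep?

Iteration 1:
  p = (10 - (-4)·0.0000 - (0.8)·0.0000) / (6.8) = 1.4706
  q = (12 - (0.2)·1.4706 - (-2)·0.0000) / (6.2) = 1.8880
  r = (5 - (-2.8)·1.4706 - (3)·1.8880) / (6.8) = 0.5079

(1.4706, 1.8880, 0.5079)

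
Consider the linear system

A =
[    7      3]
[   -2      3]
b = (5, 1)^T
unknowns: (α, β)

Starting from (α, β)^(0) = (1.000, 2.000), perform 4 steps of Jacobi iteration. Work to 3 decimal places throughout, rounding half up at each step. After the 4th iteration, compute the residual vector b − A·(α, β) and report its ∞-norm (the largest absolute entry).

Iteration 1:
  α = (5 - (3)·2.000) / (7) = -0.143
  β = (1 - (-2)·1.000) / (3) = 1.000
Iteration 2:
  α = (5 - (3)·1.000) / (7) = 0.286
  β = (1 - (-2)·-0.143) / (3) = 0.238
Iteration 3:
  α = (5 - (3)·0.238) / (7) = 0.612
  β = (1 - (-2)·0.286) / (3) = 0.524
Iteration 4:
  α = (5 - (3)·0.524) / (7) = 0.490
  β = (1 - (-2)·0.612) / (3) = 0.741
Residual b − A·x = (-0.653, -0.243); ∞-norm = 0.653

0.653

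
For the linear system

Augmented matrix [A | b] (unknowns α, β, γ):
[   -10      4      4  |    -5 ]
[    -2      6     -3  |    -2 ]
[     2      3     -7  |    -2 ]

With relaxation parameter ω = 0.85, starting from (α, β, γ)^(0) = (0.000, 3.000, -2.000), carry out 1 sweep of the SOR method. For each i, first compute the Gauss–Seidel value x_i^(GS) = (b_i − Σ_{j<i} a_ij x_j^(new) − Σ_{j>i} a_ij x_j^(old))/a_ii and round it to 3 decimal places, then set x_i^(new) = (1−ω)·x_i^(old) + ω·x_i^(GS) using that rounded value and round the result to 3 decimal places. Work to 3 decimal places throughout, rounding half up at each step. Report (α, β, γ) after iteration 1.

(0.765, -0.466, -0.041)

Iteration 1:
  α: GS value = (-5 - (4)·3.000 - (4)·-2.000) / (-10) = 0.900;  α ← (1−ω)·0.000 + ω·0.900 = 0.765
  β: GS value = (-2 - (-2)·0.765 - (-3)·-2.000) / (6) = -1.078;  β ← (1−ω)·3.000 + ω·-1.078 = -0.466
  γ: GS value = (-2 - (2)·0.765 - (3)·-0.466) / (-7) = 0.305;  γ ← (1−ω)·-2.000 + ω·0.305 = -0.041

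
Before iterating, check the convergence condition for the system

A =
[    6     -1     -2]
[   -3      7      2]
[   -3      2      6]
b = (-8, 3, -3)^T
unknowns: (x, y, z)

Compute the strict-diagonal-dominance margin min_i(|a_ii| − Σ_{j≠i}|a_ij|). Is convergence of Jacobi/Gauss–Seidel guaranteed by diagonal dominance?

row 1: |6| − (1+2) = 3
row 2: |7| − (3+2) = 2
row 3: |6| − (3+2) = 1
minimum over rows = 1 → strictly diagonally dominant (convergence guaranteed)

1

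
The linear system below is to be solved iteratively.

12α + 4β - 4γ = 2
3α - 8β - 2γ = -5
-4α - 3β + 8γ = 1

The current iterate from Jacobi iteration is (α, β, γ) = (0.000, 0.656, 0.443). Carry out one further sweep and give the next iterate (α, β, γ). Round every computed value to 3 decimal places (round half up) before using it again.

One sweep:
  α = (2 - (4)·0.656 - (-4)·0.443) / (12) = 0.096
  β = (-5 - (3)·0.000 - (-2)·0.443) / (-8) = 0.514
  γ = (1 - (-4)·0.000 - (-3)·0.656) / (8) = 0.371

(0.096, 0.514, 0.371)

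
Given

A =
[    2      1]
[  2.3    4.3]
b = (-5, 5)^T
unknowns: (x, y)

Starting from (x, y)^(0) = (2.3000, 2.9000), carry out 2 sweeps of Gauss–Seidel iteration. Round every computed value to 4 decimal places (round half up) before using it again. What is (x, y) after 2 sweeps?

(-4.1378, 3.3760)

Iteration 1:
  x = (-5 - (1)·2.9000) / (2) = -3.9500
  y = (5 - (2.3)·-3.9500) / (4.3) = 3.2756
Iteration 2:
  x = (-5 - (1)·3.2756) / (2) = -4.1378
  y = (5 - (2.3)·-4.1378) / (4.3) = 3.3760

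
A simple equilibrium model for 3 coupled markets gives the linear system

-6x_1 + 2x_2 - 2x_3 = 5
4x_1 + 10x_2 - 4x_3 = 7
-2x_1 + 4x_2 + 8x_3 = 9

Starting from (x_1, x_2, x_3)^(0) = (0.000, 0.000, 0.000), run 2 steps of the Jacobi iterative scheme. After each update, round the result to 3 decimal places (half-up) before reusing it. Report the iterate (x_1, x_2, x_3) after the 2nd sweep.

(-0.975, 1.483, 0.567)

Iteration 1:
  x_1 = (5 - (2)·0.000 - (-2)·0.000) / (-6) = -0.833
  x_2 = (7 - (4)·0.000 - (-4)·0.000) / (10) = 0.700
  x_3 = (9 - (-2)·0.000 - (4)·0.000) / (8) = 1.125
Iteration 2:
  x_1 = (5 - (2)·0.700 - (-2)·1.125) / (-6) = -0.975
  x_2 = (7 - (4)·-0.833 - (-4)·1.125) / (10) = 1.483
  x_3 = (9 - (-2)·-0.833 - (4)·0.700) / (8) = 0.567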